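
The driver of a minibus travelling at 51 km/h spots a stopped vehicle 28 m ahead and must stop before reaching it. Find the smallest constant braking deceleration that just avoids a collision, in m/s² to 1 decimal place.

Required deceleration ≈ 3.6 m/s²

51 km/h ÷ 3.6 = 14.1667 m/s.
v² = 2a·d ⇒ a = v²/(2d) = 14.1667² / (2 × 28.000) = 200.695 / 56.000 = 3.5838 m/s².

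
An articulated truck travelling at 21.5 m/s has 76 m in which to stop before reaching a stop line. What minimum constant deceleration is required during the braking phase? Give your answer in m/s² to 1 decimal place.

Required deceleration ≈ 3.0 m/s²

v² = 2a·d ⇒ a = v²/(2d) = 21.5000² / (2 × 76.000) = 462.250 / 152.000 = 3.0411 m/s².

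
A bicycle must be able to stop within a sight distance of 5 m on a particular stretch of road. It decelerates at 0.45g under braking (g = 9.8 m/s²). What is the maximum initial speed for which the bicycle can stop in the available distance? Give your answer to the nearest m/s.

a = 0.45 × 9.8 = 4.410 m/s².
v²/(2a) = d ⇒ v = √(2 × 4.410 × 5) = √44.10 = 6.6408 m/s.

Maximum speed ≈ 7 m/s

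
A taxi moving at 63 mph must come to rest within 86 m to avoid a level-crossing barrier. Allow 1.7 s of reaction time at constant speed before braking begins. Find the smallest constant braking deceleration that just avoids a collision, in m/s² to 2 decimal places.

63 mph × 0.44704 = 28.1635 m/s.
Distance covered during reaction = 28.1635 × 1.7 = 47.878 m.
Distance available for braking: 86 − 47.878 = 38.122 m.
v² = 2a·d ⇒ a = v²/(2d) = 28.1635² / (2 × 38.122) = 793.183 / 76.244 = 10.4032 m/s².

Required deceleration ≈ 10.40 m/s²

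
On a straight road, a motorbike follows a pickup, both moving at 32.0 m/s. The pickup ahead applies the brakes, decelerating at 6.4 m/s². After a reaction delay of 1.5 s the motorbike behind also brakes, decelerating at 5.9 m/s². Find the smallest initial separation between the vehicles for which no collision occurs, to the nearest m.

Leader travels v²/(2a_L) = 1024.000 / 12.800 = 80.000 m before stopping.
Follower covers v·t_r = 32.0000 × 1.5 = 48.000 m while reacting, then v²/(2a_F) = 1024.000 / 11.800 = 86.780 m while braking, for a total of 48.000 + 86.780 = 134.780 m.
Since a_F ≤ a_L and the follower starts braking later, the follower is never slower than the leader, so the closest approach is when both have stopped.
Minimum gap = 134.780 − 80.000 = 54.780 m.

Minimum gap ≈ 55 m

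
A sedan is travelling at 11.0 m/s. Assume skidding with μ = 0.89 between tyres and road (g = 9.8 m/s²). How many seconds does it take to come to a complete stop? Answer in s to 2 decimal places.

Braking time ≈ 1.26 s

a = μg = 0.89 × 9.8 = 8.722 m/s².
Braking time = v/a = 11.0000 / 8.722 = 1.261 s.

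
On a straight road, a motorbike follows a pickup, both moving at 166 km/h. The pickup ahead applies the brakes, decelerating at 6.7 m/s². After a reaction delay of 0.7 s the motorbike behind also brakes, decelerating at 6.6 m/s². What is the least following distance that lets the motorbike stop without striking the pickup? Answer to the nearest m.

166 km/h ÷ 3.6 = 46.1111 m/s.
Leader travels v²/(2a_L) = 2126.234 / 13.400 = 158.674 m before stopping.
Follower covers v·t_r = 46.1111 × 0.7 = 32.278 m while reacting, then v²/(2a_F) = 2126.234 / 13.200 = 161.078 m while braking, for a total of 32.278 + 161.078 = 193.356 m.
Since a_F ≤ a_L and the follower starts braking later, the follower is never slower than the leader, so the closest approach is when both have stopped.
Minimum gap = 193.356 − 158.674 = 34.682 m.

Minimum gap ≈ 35 m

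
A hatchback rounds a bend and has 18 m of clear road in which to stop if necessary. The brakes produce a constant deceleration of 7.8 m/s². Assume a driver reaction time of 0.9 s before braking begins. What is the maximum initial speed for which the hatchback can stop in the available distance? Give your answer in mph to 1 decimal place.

Maximum speed ≈ 24.9 mph

Stopping distance: v·t_r + v²/(2a) = 18 with t_r = 0.9 s and a = 7.800 m/s².
So v² + 14.040 v − 280.80 = 0.
Positive root: v = −a·t_r + √((a·t_r)² + 2a·d) = −7.020 + √(49.280 + 280.80) = 11.1481 m/s.
11.1481 m/s ÷ 0.44704 = 24.938 mph.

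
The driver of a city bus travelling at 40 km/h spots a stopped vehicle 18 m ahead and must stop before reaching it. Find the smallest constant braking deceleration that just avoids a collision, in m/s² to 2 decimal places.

40 km/h ÷ 3.6 = 11.1111 m/s.
v² = 2a·d ⇒ a = v²/(2d) = 11.1111² / (2 × 18.000) = 123.457 / 36.000 = 3.4294 m/s².

Required deceleration ≈ 3.43 m/s²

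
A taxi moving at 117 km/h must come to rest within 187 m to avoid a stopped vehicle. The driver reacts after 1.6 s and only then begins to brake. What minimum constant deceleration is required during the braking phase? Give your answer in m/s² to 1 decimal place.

117 km/h ÷ 3.6 = 32.5000 m/s.
Distance covered during reaction = 32.5000 × 1.6 = 52.000 m.
Distance available for braking: 187 − 52.000 = 135.000 m.
v² = 2a·d ⇒ a = v²/(2d) = 32.5000² / (2 × 135.000) = 1056.250 / 270.000 = 3.9120 m/s².

Required deceleration ≈ 3.9 m/s²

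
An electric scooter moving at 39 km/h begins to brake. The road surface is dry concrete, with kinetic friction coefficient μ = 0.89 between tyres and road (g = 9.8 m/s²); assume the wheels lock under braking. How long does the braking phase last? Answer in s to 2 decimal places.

39 km/h ÷ 3.6 = 10.8333 m/s.
a = μg = 0.89 × 9.8 = 8.722 m/s².
Braking time = v/a = 10.8333 / 8.722 = 1.242 s.

Braking time ≈ 1.24 s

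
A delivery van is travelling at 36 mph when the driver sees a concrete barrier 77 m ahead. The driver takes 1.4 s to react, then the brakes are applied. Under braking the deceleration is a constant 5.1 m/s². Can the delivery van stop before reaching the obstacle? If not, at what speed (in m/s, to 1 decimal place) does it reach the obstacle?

36 mph × 0.44704 = 16.0934 m/s.
Reaction distance = 16.0934 × 1.4 = 22.531 m.
Braking distance = v²/(2a) = 258.998 / 10.200 = 25.392 m.
Total stopping distance = 22.531 + 25.392 = 47.923 m, vs 77 m available — it stops with 77 − 47.923 = 29.077 m to spare.

Yes — it stops about 29.1 m short of the obstacle, so it never reaches it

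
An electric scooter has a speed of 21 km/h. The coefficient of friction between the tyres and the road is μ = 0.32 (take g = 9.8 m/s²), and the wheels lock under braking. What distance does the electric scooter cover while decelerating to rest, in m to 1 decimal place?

21 km/h ÷ 3.6 = 5.8333 m/s.
a = μg = 0.32 × 9.8 = 3.136 m/s².
Braking distance = v²/(2a) = 5.8333² / (2 × 3.136) = 34.027 / 6.272 = 5.425 m.

Braking distance ≈ 5.4 m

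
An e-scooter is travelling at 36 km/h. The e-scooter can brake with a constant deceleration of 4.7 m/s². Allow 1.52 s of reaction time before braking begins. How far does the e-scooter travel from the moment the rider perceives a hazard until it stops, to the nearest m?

36 km/h ÷ 3.6 = 10.0000 m/s.
Reaction distance = v·t_r = 10.0000 × 1.52 = 15.200 m.
Braking distance = v²/(2a) = 10.0000² / (2 × 4.700) = 100.000 / 9.400 = 10.638 m.
Total = 15.200 + 10.638 = 25.838 m.

Total stopping distance ≈ 26 m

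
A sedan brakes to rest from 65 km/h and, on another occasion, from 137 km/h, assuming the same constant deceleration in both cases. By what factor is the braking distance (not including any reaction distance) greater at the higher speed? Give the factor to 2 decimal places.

Braking distance d = v²/(2a), so with a fixed, d ∝ v².
Factor = (137/65)² = 2.1077² = 4.4424.

Factor ≈ 4.44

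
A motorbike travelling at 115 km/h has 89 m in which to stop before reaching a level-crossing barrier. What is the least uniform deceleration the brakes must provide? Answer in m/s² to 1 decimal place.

Required deceleration ≈ 5.7 m/s²

115 km/h ÷ 3.6 = 31.9444 m/s.
v² = 2a·d ⇒ a = v²/(2d) = 31.9444² / (2 × 89.000) = 1020.445 / 178.000 = 5.7328 m/s².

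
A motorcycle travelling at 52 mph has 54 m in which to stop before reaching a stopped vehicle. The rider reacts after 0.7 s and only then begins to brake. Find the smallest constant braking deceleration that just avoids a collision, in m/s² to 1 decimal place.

Required deceleration ≈ 7.2 m/s²

52 mph × 0.44704 = 23.2461 m/s.
Distance covered during reaction = 23.2461 × 0.7 = 16.272 m.
Distance available for braking: 54 − 16.272 = 37.728 m.
v² = 2a·d ⇒ a = v²/(2d) = 23.2461² / (2 × 37.728) = 540.381 / 75.456 = 7.1615 m/s².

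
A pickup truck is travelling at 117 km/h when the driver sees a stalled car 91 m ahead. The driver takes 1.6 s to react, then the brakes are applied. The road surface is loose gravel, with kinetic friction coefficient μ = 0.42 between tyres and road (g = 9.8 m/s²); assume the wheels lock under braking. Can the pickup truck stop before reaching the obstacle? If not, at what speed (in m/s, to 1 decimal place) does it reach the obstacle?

117 km/h ÷ 3.6 = 32.5000 m/s.
a = μg = 0.42 × 9.8 = 4.116 m/s².
Reaction distance = 32.5000 × 1.6 = 52.000 m.
Braking distance needed to stop: v²/(2a) = 1056.250 / 8.232 = 128.310 m, so total needed = 52.000 + 128.310 = 180.310 m > 91 m — it cannot stop.
Distance remaining when braking begins: 91 − 52.000 = 39.000 m.
v² = v₀² − 2a·d = 1056.250 − 2 × 4.116 × 39.000 = 735.202 m²/s².
v = √735.202 = 27.115 m/s.

No — it strikes the obstacle at 27.1 m/s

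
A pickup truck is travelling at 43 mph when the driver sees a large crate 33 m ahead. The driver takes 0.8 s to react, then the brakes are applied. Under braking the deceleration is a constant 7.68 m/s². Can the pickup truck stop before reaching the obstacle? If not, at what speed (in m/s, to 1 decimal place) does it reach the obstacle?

No — it strikes the obstacle at 9.9 m/s

43 mph × 0.44704 = 19.2227 m/s.
Reaction distance = 19.2227 × 0.8 = 15.378 m.
Braking distance needed to stop: v²/(2a) = 369.512 / 15.360 = 24.057 m, so total needed = 15.378 + 24.057 = 39.435 m > 33 m — it cannot stop.
Distance remaining when braking begins: 33 − 15.378 = 17.622 m.
v² = v₀² − 2a·d = 369.512 − 2 × 7.680 × 17.622 = 98.838 m²/s².
v = √98.838 = 9.942 m/s.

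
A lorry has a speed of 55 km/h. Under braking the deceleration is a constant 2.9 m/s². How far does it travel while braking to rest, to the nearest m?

Braking distance ≈ 40 m

55 km/h ÷ 3.6 = 15.2778 m/s.
Braking distance = v²/(2a) = 15.2778² / (2 × 2.900) = 233.411 / 5.800 = 40.243 m.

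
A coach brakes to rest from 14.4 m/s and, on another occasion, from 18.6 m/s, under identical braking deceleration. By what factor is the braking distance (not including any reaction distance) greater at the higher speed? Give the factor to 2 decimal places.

Braking distance d = v²/(2a), so with a fixed, d ∝ v².
Factor = (18.6/14.4)² = 1.2917² = 1.6685.

Factor ≈ 1.67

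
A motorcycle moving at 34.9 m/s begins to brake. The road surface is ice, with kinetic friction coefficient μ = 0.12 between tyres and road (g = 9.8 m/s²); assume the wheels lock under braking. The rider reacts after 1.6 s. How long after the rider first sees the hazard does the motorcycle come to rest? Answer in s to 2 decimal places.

Total time ≈ 31.28 s

a = μg = 0.12 × 9.8 = 1.176 m/s².
Braking time = v/a = 34.9000 / 1.176 = 29.677 s.
Total = 1.6 + 29.677 = 31.277 s.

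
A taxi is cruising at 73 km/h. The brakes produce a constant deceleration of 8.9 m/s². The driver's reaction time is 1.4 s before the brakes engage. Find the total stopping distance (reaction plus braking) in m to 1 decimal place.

73 km/h ÷ 3.6 = 20.2778 m/s.
Reaction distance = v·t_r = 20.2778 × 1.4 = 28.389 m.
Braking distance = v²/(2a) = 20.2778² / (2 × 8.900) = 411.189 / 17.800 = 23.101 m.
Total = 28.389 + 23.101 = 51.490 m.

Total stopping distance ≈ 51.5 m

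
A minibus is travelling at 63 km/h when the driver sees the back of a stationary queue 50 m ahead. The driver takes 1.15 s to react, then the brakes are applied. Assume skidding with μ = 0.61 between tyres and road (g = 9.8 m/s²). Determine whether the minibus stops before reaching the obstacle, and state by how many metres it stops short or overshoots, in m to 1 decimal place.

Yes — it stops 4.3 m short of the obstacle

63 km/h ÷ 3.6 = 17.5000 m/s.
a = μg = 0.61 × 9.8 = 5.978 m/s².
Reaction distance = 17.5000 × 1.15 = 20.125 m.
Braking distance = v²/(2a) = 306.250 / 11.956 = 25.615 m.
Total stopping distance = 20.125 + 25.615 = 45.740 m, vs 50 m available — it stops with 50 − 45.740 = 4.260 m to spare.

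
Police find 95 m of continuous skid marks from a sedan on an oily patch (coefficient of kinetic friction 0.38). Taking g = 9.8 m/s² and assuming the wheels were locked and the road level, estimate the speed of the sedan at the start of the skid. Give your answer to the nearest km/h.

Deceleration a = μg = 0.38 × 9.8 = 3.724 m/s².
v = √(2a·d) = √(2 × 3.724 × 95) = √707.560 = 26.6000 m/s.
= 26.6000 × 3.6 = 95.760 km/h.

Initial speed ≈ 96 km/h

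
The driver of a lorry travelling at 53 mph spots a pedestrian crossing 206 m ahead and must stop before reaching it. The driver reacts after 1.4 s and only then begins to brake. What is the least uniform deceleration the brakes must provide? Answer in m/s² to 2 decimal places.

53 mph × 0.44704 = 23.6931 m/s.
Distance covered during reaction = 23.6931 × 1.4 = 33.170 m.
Distance available for braking: 206 − 33.170 = 172.830 m.
v² = 2a·d ⇒ a = v²/(2d) = 23.6931² / (2 × 172.830) = 561.363 / 345.660 = 1.6240 m/s².

Required deceleration ≈ 1.62 m/s²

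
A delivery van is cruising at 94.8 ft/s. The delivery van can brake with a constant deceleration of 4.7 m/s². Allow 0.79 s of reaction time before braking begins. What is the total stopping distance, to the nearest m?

Total stopping distance ≈ 112 m

94.8 ft/s × 0.3048 = 28.8950 m/s.
Reaction distance = v·t_r = 28.8950 × 0.79 = 22.827 m.
Braking distance = v²/(2a) = 28.8950² / (2 × 4.700) = 834.921 / 9.400 = 88.821 m.
Total = 22.827 + 88.821 = 111.648 m.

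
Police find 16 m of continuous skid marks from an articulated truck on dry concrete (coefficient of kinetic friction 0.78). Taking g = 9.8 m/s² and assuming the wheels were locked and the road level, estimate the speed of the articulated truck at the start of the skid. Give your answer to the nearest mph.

Deceleration a = μg = 0.78 × 9.8 = 7.644 m/s².
v = √(2a·d) = √(2 × 7.644 × 16) = √244.608 = 15.6399 m/s.
= 15.6399 ÷ 0.44704 = 34.985 mph.

Initial speed ≈ 35 mph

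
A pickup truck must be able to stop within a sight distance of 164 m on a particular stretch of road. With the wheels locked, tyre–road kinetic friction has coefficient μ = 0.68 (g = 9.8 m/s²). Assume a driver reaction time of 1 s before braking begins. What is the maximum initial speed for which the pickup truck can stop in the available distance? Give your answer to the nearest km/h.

a = μg = 0.68 × 9.8 = 6.664 m/s².
Stopping distance: v·t_r + v²/(2a) = 164 with t_r = 1 s and a = 6.664 m/s².
So v² + 13.328 v − 2185.79 = 0.
Positive root: v = −a·t_r + √((a·t_r)² + 2a·d) = −6.664 + √(44.409 + 2185.79) = 40.5610 m/s.
40.5610 m/s × 3.6 = 146.020 km/h.

Maximum speed ≈ 146 km/h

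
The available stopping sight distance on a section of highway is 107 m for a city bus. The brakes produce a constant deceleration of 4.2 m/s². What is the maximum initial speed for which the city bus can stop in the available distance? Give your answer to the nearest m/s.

v²/(2a) = d ⇒ v = √(2 × 4.200 × 107) = √898.80 = 29.9800 m/s.

Maximum speed ≈ 30 m/s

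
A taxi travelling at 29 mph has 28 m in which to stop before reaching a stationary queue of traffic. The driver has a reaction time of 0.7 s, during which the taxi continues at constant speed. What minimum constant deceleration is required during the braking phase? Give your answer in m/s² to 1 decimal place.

Required deceleration ≈ 4.4 m/s²

29 mph × 0.44704 = 12.9642 m/s.
Distance covered during reaction = 12.9642 × 0.7 = 9.075 m.
Distance available for braking: 28 − 9.075 = 18.925 m.
v² = 2a·d ⇒ a = v²/(2d) = 12.9642² / (2 × 18.925) = 168.070 / 37.850 = 4.4404 m/s².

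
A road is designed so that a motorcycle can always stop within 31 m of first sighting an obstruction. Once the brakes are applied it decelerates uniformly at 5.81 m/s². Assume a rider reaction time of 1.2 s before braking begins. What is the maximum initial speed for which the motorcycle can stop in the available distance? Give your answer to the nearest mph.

Maximum speed ≈ 30 mph

Stopping distance: v·t_r + v²/(2a) = 31 with t_r = 1.2 s and a = 5.810 m/s².
So v² + 13.944 v − 360.22 = 0.
Positive root: v = −a·t_r + √((a·t_r)² + 2a·d) = −6.972 + √(48.609 + 360.22) = 13.2475 m/s.
13.2475 m/s ÷ 0.44704 = 29.634 mph.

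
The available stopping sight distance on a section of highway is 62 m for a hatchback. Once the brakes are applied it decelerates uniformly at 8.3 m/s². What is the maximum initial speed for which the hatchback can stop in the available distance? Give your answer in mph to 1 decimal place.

Maximum speed ≈ 71.8 mph

v²/(2a) = d ⇒ v = √(2 × 8.300 × 62) = √1029.20 = 32.0811 m/s.
32.0811 m/s ÷ 0.44704 = 71.763 mph.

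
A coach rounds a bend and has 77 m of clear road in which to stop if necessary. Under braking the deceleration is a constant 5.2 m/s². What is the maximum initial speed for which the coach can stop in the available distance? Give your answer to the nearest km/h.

Maximum speed ≈ 102 km/h

v²/(2a) = d ⇒ v = √(2 × 5.200 × 77) = √800.80 = 28.2984 m/s.
28.2984 m/s × 3.6 = 101.874 km/h.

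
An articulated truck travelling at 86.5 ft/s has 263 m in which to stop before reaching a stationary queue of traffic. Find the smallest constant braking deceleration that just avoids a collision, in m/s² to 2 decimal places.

86.5 ft/s × 0.3048 = 26.3652 m/s.
v² = 2a·d ⇒ a = v²/(2d) = 26.3652² / (2 × 263.000) = 695.124 / 526.000 = 1.3215 m/s².

Required deceleration ≈ 1.32 m/s²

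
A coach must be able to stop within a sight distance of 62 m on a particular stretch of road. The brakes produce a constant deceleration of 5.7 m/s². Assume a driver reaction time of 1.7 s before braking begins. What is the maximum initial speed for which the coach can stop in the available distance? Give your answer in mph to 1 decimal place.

Stopping distance: v·t_r + v²/(2a) = 62 with t_r = 1.7 s and a = 5.700 m/s².
So v² + 19.380 v − 706.80 = 0.
Positive root: v = −a·t_r + √((a·t_r)² + 2a·d) = −9.690 + √(93.896 + 706.80) = 18.6066 m/s.
18.6066 m/s ÷ 0.44704 = 41.622 mph.

Maximum speed ≈ 41.6 mph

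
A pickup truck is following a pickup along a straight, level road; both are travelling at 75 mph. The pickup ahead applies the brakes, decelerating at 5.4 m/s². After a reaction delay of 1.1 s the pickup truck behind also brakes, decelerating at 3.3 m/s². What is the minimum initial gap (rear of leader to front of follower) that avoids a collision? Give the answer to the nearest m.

75 mph × 0.44704 = 33.5280 m/s.
Leader travels v²/(2a_L) = 1124.127 / 10.800 = 104.086 m before stopping.
Follower covers v·t_r = 33.5280 × 1.1 = 36.881 m while reacting, then v²/(2a_F) = 1124.127 / 6.600 = 170.322 m while braking, for a total of 36.881 + 170.322 = 207.203 m.
Since a_F ≤ a_L and the follower starts braking later, the follower is never slower than the leader, so the closest approach is when both have stopped.
Minimum gap = 207.203 − 104.086 = 103.117 m.

Minimum gap ≈ 103 m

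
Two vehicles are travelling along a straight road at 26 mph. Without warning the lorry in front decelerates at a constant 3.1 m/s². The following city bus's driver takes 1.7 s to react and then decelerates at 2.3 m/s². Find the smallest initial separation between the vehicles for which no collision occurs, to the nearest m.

26 mph × 0.44704 = 11.6230 m/s.
Leader travels v²/(2a_L) = 135.094 / 6.200 = 21.789 m before stopping.
Follower covers v·t_r = 11.6230 × 1.7 = 19.759 m while reacting, then v²/(2a_F) = 135.094 / 4.600 = 29.368 m while braking, for a total of 19.759 + 29.368 = 49.127 m.
Since a_F ≤ a_L and the follower starts braking later, the follower is never slower than the leader, so the closest approach is when both have stopped.
Minimum gap = 49.127 − 21.789 = 27.338 m.

Minimum gap ≈ 27 m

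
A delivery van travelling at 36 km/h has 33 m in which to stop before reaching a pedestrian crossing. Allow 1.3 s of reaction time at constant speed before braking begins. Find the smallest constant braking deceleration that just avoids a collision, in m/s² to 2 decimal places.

36 km/h ÷ 3.6 = 10.0000 m/s.
Distance covered during reaction = 10.0000 × 1.3 = 13.000 m.
Distance available for braking: 33 − 13.000 = 20.000 m.
v² = 2a·d ⇒ a = v²/(2d) = 10.0000² / (2 × 20.000) = 100.000 / 40.000 = 2.5000 m/s².

Required deceleration ≈ 2.50 m/s²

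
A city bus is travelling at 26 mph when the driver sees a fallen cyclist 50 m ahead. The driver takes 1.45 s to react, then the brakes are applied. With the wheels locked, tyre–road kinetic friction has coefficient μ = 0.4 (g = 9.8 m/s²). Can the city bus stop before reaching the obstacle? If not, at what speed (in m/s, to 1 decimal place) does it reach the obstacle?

26 mph × 0.44704 = 11.6230 m/s.
a = μg = 0.4 × 9.8 = 3.920 m/s².
Reaction distance = 11.6230 × 1.45 = 16.853 m.
Braking distance = v²/(2a) = 135.094 / 7.840 = 17.231 m.
Total stopping distance = 16.853 + 17.231 = 34.084 m, vs 50 m available — it stops with 50 − 34.084 = 15.916 m to spare.

Yes — it stops about 15.9 m short of the obstacle, so it never reaches it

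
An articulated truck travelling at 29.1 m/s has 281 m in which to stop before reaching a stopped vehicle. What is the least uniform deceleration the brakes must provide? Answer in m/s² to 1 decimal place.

Required deceleration ≈ 1.5 m/s²

v² = 2a·d ⇒ a = v²/(2d) = 29.1000² / (2 × 281.000) = 846.810 / 562.000 = 1.5068 m/s².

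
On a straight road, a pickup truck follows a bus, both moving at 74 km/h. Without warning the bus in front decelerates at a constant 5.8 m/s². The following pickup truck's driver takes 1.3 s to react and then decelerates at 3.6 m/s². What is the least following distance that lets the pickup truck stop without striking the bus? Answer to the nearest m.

Minimum gap ≈ 49 m

74 km/h ÷ 3.6 = 20.5556 m/s.
Leader travels v²/(2a_L) = 422.533 / 11.600 = 36.425 m before stopping.
Follower covers v·t_r = 20.5556 × 1.3 = 26.722 m while reacting, then v²/(2a_F) = 422.533 / 7.200 = 58.685 m while braking, for a total of 26.722 + 58.685 = 85.407 m.
Since a_F ≤ a_L and the follower starts braking later, the follower is never slower than the leader, so the closest approach is when both have stopped.
Minimum gap = 85.407 − 36.425 = 48.982 m.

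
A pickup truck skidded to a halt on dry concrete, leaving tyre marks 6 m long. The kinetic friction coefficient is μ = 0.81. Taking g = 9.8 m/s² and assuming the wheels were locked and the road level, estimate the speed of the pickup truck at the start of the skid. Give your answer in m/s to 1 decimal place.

Initial speed ≈ 9.8 m/s

Deceleration a = μg = 0.81 × 9.8 = 7.938 m/s².
v = √(2a·d) = √(2 × 7.938 × 6) = √95.256 = 9.7599 m/s.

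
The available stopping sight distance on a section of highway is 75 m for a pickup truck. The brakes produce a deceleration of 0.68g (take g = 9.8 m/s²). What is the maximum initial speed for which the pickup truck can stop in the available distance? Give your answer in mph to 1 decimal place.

Maximum speed ≈ 70.7 mph

a = 0.68 × 9.8 = 6.664 m/s².
v²/(2a) = d ⇒ v = √(2 × 6.664 × 75) = √999.60 = 31.6165 m/s.
31.6165 m/s ÷ 0.44704 = 70.724 mph.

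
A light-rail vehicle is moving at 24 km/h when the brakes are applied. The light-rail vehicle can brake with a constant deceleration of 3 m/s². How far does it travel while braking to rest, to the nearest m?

Braking distance ≈ 7 m

24 km/h ÷ 3.6 = 6.6667 m/s.
Braking distance = v²/(2a) = 6.6667² / (2 × 3.000) = 44.445 / 6.000 = 7.407 m.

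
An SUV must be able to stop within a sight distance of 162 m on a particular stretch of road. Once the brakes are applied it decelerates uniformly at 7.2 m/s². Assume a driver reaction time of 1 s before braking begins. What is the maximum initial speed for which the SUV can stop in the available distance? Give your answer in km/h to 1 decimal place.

Stopping distance: v·t_r + v²/(2a) = 162 with t_r = 1 s and a = 7.200 m/s².
So v² + 14.400 v − 2332.80 = 0.
Positive root: v = −a·t_r + √((a·t_r)² + 2a·d) = −7.200 + √(51.840 + 2332.80) = 41.6328 m/s.
41.6328 m/s × 3.6 = 149.878 km/h.

Maximum speed ≈ 149.9 km/h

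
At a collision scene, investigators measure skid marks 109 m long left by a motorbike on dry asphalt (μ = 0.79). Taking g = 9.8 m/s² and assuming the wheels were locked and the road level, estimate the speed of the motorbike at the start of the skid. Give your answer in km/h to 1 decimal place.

Initial speed ≈ 147.9 km/h

Deceleration a = μg = 0.79 × 9.8 = 7.742 m/s².
v = √(2a·d) = √(2 × 7.742 × 109) = √1687.756 = 41.0823 m/s.
= 41.0823 × 3.6 = 147.896 km/h.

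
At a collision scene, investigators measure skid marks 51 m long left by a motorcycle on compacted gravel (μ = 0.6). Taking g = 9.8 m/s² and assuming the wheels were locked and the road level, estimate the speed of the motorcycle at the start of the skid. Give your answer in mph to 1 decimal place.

Deceleration a = μg = 0.6 × 9.8 = 5.880 m/s².
v = √(2a·d) = √(2 × 5.880 × 51) = √599.760 = 24.4900 m/s.
= 24.4900 ÷ 0.44704 = 54.783 mph.

Initial speed ≈ 54.8 mph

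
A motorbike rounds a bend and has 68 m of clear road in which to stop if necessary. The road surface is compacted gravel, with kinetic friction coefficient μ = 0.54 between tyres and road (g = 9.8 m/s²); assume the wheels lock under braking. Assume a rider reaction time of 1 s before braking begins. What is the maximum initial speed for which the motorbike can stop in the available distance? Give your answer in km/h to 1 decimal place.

Maximum speed ≈ 79.4 km/h

a = μg = 0.54 × 9.8 = 5.292 m/s².
Stopping distance: v·t_r + v²/(2a) = 68 with t_r = 1 s and a = 5.292 m/s².
So v² + 10.584 v − 719.71 = 0.
Positive root: v = −a·t_r + √((a·t_r)² + 2a·d) = −5.292 + √(28.005 + 719.71) = 22.0524 m/s.
22.0524 m/s × 3.6 = 79.389 km/h.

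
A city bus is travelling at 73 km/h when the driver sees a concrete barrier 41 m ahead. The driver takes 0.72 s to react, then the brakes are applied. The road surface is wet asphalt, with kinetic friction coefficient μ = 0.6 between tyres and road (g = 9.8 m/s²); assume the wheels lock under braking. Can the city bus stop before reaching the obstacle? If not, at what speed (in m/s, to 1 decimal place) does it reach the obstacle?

73 km/h ÷ 3.6 = 20.2778 m/s.
a = μg = 0.6 × 9.8 = 5.880 m/s².
Reaction distance = 20.2778 × 0.72 = 14.600 m.
Braking distance needed to stop: v²/(2a) = 411.189 / 11.760 = 34.965 m, so total needed = 14.600 + 34.965 = 49.565 m > 41 m — it cannot stop.
Distance remaining when braking begins: 41 − 14.600 = 26.400 m.
v² = v₀² − 2a·d = 411.189 − 2 × 5.880 × 26.400 = 100.725 m²/s².
v = √100.725 = 10.036 m/s.

No — it strikes the obstacle at 10.0 m/s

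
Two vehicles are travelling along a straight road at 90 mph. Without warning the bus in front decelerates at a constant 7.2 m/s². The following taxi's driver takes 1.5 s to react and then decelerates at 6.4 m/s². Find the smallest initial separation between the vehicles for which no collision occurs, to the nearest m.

Minimum gap ≈ 74 m

90 mph × 0.44704 = 40.2336 m/s.
Leader travels v²/(2a_L) = 1618.743 / 14.400 = 112.413 m before stopping.
Follower covers v·t_r = 40.2336 × 1.5 = 60.350 m while reacting, then v²/(2a_F) = 1618.743 / 12.800 = 126.464 m while braking, for a total of 60.350 + 126.464 = 186.814 m.
Since a_F ≤ a_L and the follower starts braking later, the follower is never slower than the leader, so the closest approach is when both have stopped.
Minimum gap = 186.814 − 112.413 = 74.401 m.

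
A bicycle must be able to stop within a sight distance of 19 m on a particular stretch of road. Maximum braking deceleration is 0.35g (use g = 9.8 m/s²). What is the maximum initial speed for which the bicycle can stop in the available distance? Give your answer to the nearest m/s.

a = 0.35 × 9.8 = 3.430 m/s².
v²/(2a) = d ⇒ v = √(2 × 3.430 × 19) = √130.34 = 11.4167 m/s.

Maximum speed ≈ 11 m/s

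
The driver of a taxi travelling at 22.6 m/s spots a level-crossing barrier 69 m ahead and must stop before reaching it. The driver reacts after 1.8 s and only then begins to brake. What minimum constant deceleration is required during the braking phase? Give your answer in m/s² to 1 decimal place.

Required deceleration ≈ 9.0 m/s²

Distance covered during reaction = 22.6000 × 1.8 = 40.680 m.
Distance available for braking: 69 − 40.680 = 28.320 m.
v² = 2a·d ⇒ a = v²/(2d) = 22.6000² / (2 × 28.320) = 510.760 / 56.640 = 9.0177 m/s².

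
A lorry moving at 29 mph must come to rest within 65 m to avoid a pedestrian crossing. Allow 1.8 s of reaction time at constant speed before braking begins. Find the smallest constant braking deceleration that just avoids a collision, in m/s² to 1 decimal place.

29 mph × 0.44704 = 12.9642 m/s.
Distance covered during reaction = 12.9642 × 1.8 = 23.336 m.
Distance available for braking: 65 − 23.336 = 41.664 m.
v² = 2a·d ⇒ a = v²/(2d) = 12.9642² / (2 × 41.664) = 168.070 / 83.328 = 2.0170 m/s².

Required deceleration ≈ 2.0 m/s²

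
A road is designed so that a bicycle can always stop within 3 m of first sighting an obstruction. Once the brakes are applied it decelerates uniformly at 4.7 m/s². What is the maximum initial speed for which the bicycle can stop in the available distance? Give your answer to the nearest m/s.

v²/(2a) = d ⇒ v = √(2 × 4.700 × 3) = √28.20 = 5.3104 m/s.

Maximum speed ≈ 5 m/s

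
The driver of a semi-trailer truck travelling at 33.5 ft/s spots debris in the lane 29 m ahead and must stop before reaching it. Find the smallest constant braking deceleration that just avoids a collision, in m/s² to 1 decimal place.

Required deceleration ≈ 1.8 m/s²

33.5 ft/s × 0.3048 = 10.2108 m/s.
v² = 2a·d ⇒ a = v²/(2d) = 10.2108² / (2 × 29.000) = 104.260 / 58.000 = 1.7976 m/s².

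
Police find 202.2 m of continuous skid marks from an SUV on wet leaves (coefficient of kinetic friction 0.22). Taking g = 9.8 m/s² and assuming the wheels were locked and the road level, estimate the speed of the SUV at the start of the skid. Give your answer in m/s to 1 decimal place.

Initial speed ≈ 29.5 m/s

Deceleration a = μg = 0.22 × 9.8 = 2.156 m/s².
v = √(2a·d) = √(2 × 2.156 × 202.2) = √871.886 = 29.5277 m/s.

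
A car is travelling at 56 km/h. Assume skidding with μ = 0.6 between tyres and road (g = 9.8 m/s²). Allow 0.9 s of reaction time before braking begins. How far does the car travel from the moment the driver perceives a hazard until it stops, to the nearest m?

Total stopping distance ≈ 35 m

56 km/h ÷ 3.6 = 15.5556 m/s.
a = μg = 0.6 × 9.8 = 5.880 m/s².
Reaction distance = v·t_r = 15.5556 × 0.9 = 14.000 m.
Braking distance = v²/(2a) = 15.5556² / (2 × 5.880) = 241.977 / 11.760 = 20.576 m.
Total = 14.000 + 20.576 = 34.576 m.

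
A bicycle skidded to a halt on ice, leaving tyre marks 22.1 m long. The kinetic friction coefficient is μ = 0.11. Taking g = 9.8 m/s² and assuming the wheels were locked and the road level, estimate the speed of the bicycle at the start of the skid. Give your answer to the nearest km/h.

Initial speed ≈ 25 km/h

Deceleration a = μg = 0.11 × 9.8 = 1.078 m/s².
v = √(2a·d) = √(2 × 1.078 × 22.1) = √47.648 = 6.9028 m/s.
= 6.9028 × 3.6 = 24.850 km/h.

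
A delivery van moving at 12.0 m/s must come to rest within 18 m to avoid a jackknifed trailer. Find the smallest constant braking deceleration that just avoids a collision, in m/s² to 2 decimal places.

v² = 2a·d ⇒ a = v²/(2d) = 12.0000² / (2 × 18.000) = 144.000 / 36.000 = 4.0000 m/s².

Required deceleration ≈ 4.00 m/s²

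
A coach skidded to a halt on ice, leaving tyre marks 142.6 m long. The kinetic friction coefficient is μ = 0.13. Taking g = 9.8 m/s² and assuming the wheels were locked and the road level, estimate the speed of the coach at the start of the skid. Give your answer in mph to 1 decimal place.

Initial speed ≈ 42.6 mph

Deceleration a = μg = 0.13 × 9.8 = 1.274 m/s².
v = √(2a·d) = √(2 × 1.274 × 142.6) = √363.345 = 19.0616 m/s.
= 19.0616 ÷ 0.44704 = 42.640 mph.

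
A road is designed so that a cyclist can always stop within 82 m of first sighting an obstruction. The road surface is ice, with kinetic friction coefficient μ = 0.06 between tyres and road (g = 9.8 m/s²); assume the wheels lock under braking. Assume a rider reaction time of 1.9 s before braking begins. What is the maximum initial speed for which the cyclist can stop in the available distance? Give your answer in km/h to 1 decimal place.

a = μg = 0.06 × 9.8 = 0.588 m/s².
Stopping distance: v·t_r + v²/(2a) = 82 with t_r = 1.9 s and a = 0.588 m/s².
So v² + 2.234 v − 96.43 = 0.
Positive root: v = −a·t_r + √((a·t_r)² + 2a·d) = −1.117 + √(1.248 + 96.43) = 8.7662 m/s.
8.7662 m/s × 3.6 = 31.558 km/h.

Maximum speed ≈ 31.6 km/h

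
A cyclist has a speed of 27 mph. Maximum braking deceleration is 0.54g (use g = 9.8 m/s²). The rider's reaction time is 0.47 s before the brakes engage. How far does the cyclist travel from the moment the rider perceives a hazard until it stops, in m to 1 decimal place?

Total stopping distance ≈ 19.4 m

27 mph × 0.44704 = 12.0701 m/s.
a = 0.54 × 9.8 = 5.292 m/s².
Reaction distance = v·t_r = 12.0701 × 0.47 = 5.673 m.
Braking distance = v²/(2a) = 12.0701² / (2 × 5.292) = 145.687 / 10.584 = 13.765 m.
Total = 5.673 + 13.765 = 19.438 m.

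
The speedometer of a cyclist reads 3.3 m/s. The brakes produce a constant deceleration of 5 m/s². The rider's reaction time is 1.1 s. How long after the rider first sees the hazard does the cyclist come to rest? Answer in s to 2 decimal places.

Braking time = v/a = 3.3000 / 5.000 = 0.660 s.
Total = 1.1 + 0.660 = 1.760 s.

Total time ≈ 1.76 s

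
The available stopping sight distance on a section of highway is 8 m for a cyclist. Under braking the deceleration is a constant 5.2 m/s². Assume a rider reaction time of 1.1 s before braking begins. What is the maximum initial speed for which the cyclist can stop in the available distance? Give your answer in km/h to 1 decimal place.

Maximum speed ≈ 18.2 km/h

Stopping distance: v·t_r + v²/(2a) = 8 with t_r = 1.1 s and a = 5.200 m/s².
So v² + 11.440 v − 83.20 = 0.
Positive root: v = −a·t_r + √((a·t_r)² + 2a·d) = −5.720 + √(32.718 + 83.20) = 5.0465 m/s.
5.0465 m/s × 3.6 = 18.167 km/h.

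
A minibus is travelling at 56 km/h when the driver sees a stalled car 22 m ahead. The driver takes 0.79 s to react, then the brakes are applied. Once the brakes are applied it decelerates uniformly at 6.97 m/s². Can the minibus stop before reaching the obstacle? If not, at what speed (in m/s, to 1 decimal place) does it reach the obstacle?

56 km/h ÷ 3.6 = 15.5556 m/s.
Reaction distance = 15.5556 × 0.79 = 12.289 m.
Braking distance needed to stop: v²/(2a) = 241.977 / 13.940 = 17.358 m, so total needed = 12.289 + 17.358 = 29.647 m > 22 m — it cannot stop.
Distance remaining when braking begins: 22 − 12.289 = 9.711 m.
v² = v₀² − 2a·d = 241.977 − 2 × 6.970 × 9.711 = 106.606 m²/s².
v = √106.606 = 10.325 m/s.

No — it strikes the obstacle at 10.3 m/s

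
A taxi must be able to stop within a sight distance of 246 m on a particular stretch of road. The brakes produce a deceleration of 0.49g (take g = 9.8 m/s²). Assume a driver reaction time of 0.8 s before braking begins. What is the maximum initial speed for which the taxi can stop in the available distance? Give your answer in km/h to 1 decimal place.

Maximum speed ≈ 161.7 km/h

a = 0.49 × 9.8 = 4.802 m/s².
Stopping distance: v·t_r + v²/(2a) = 246 with t_r = 0.8 s and a = 4.802 m/s².
So v² + 7.683 v − 2362.58 = 0.
Positive root: v = −a·t_r + √((a·t_r)² + 2a·d) = −3.842 + √(14.761 + 2362.58) = 44.9160 m/s.
44.9160 m/s × 3.6 = 161.698 km/h.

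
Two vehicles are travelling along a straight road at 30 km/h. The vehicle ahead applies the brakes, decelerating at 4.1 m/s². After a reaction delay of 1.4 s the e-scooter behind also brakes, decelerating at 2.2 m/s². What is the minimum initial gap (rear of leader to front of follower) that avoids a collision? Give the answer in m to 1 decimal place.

30 km/h ÷ 3.6 = 8.3333 m/s.
Leader travels v²/(2a_L) = 69.444 / 8.200 = 8.469 m before stopping.
Follower covers v·t_r = 8.3333 × 1.4 = 11.667 m while reacting, then v²/(2a_F) = 69.444 / 4.400 = 15.783 m while braking, for a total of 11.667 + 15.783 = 27.450 m.
Since a_F ≤ a_L and the follower starts braking later, the follower is never slower than the leader, so the closest approach is when both have stopped.
Minimum gap = 27.450 − 8.469 = 18.981 m.

Minimum gap ≈ 19.0 m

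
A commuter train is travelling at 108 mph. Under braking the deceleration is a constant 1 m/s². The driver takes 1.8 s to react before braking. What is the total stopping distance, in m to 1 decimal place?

Total stopping distance ≈ 1252.4 m

108 mph × 0.44704 = 48.2803 m/s.
Reaction distance = v·t_r = 48.2803 × 1.8 = 86.905 m.
Braking distance = v²/(2a) = 48.2803² / (2 × 1.000) = 2330.987 / 2.000 = 1165.494 m.
Total = 86.905 + 1165.494 = 1252.399 m.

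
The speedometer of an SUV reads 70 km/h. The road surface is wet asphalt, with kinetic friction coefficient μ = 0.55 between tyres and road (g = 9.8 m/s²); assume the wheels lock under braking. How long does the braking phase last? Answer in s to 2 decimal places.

70 km/h ÷ 3.6 = 19.4444 m/s.
a = μg = 0.55 × 9.8 = 5.390 m/s².
Braking time = v/a = 19.4444 / 5.390 = 3.607 s.

Braking time ≈ 3.61 s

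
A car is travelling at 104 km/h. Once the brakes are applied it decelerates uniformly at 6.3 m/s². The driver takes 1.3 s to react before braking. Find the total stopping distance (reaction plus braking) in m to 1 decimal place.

Total stopping distance ≈ 103.8 m

104 km/h ÷ 3.6 = 28.8889 m/s.
Reaction distance = v·t_r = 28.8889 × 1.3 = 37.556 m.
Braking distance = v²/(2a) = 28.8889² / (2 × 6.300) = 834.569 / 12.600 = 66.236 m.
Total = 37.556 + 66.236 = 103.792 m.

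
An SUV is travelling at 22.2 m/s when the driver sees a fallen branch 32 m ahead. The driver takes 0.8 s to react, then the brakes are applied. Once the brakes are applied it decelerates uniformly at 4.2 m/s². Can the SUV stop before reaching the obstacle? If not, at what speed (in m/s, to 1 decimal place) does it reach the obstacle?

Reaction distance = 22.2000 × 0.8 = 17.760 m.
Braking distance needed to stop: v²/(2a) = 492.840 / 8.400 = 58.671 m, so total needed = 17.760 + 58.671 = 76.431 m > 32 m — it cannot stop.
Distance remaining when braking begins: 32 − 17.760 = 14.240 m.
v² = v₀² − 2a·d = 492.840 − 2 × 4.200 × 14.240 = 373.224 m²/s².
v = √373.224 = 19.319 m/s.

No — it strikes the obstacle at 19.3 m/s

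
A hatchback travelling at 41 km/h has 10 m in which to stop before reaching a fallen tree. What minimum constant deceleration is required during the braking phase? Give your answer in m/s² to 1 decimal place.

41 km/h ÷ 3.6 = 11.3889 m/s.
v² = 2a·d ⇒ a = v²/(2d) = 11.3889² / (2 × 10.000) = 129.707 / 20.000 = 6.4853 m/s².

Required deceleration ≈ 6.5 m/s²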